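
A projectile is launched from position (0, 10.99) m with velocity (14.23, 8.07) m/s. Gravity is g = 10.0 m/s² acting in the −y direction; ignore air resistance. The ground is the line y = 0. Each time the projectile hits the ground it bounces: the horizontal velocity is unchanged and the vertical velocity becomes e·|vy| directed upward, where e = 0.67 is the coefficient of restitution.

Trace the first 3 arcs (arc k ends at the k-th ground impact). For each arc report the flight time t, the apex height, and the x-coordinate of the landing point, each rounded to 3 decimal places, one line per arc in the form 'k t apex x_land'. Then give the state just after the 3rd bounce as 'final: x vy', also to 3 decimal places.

Arc 1: start y=10.990, vy=8.070 → t=2.495, apex=14.246, x_land=35.503, impact vy=-16.880
  bounce: vy ← 0.67·16.880 = 11.309
Arc 2: start y=0.000, vy=11.309 → t=2.262, apex=6.395, x_land=67.690, impact vy=-11.309
  bounce: vy ← 0.67·11.309 = 7.577
Arc 3: start y=0.000, vy=7.577 → t=1.515, apex=2.871, x_land=89.255, impact vy=-7.577
  bounce: vy ← 0.67·7.577 = 5.077

1 2.495 14.246 35.503
2 2.262 6.395 67.690
3 1.515 2.871 89.255
final: 89.255 5.077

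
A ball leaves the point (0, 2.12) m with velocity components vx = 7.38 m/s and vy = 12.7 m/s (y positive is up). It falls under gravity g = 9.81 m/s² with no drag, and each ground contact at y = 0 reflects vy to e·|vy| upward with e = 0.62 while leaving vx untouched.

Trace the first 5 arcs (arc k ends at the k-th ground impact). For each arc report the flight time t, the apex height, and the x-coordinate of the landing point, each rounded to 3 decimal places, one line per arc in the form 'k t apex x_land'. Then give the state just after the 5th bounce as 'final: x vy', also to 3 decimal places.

Arc 1: start y=2.120, vy=12.700 → t=2.747, apex=10.341, x_land=20.270, impact vy=-14.244
  bounce: vy ← 0.62·14.244 = 8.831
Arc 2: start y=0.000, vy=8.831 → t=1.800, apex=3.975, x_land=33.557, impact vy=-8.831
  bounce: vy ← 0.62·8.831 = 5.475
Arc 3: start y=0.000, vy=5.475 → t=1.116, apex=1.528, x_land=41.795, impact vy=-5.475
  bounce: vy ← 0.62·5.475 = 3.395
Arc 4: start y=0.000, vy=3.395 → t=0.692, apex=0.587, x_land=46.902, impact vy=-3.395
  bounce: vy ← 0.62·3.395 = 2.105
Arc 5: start y=0.000, vy=2.105 → t=0.429, apex=0.226, x_land=50.069, impact vy=-2.105
  bounce: vy ← 0.62·2.105 = 1.305

1 2.747 10.341 20.270
2 1.800 3.975 33.557
3 1.116 1.528 41.795
4 0.692 0.587 46.902
5 0.429 0.226 50.069
final: 50.069 1.305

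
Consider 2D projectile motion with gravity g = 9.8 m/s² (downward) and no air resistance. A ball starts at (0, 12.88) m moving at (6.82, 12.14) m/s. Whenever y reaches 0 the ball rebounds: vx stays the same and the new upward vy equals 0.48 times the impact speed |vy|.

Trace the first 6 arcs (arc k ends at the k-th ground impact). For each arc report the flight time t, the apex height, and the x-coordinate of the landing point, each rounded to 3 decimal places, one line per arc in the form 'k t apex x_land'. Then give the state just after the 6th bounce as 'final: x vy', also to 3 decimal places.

1 3.279 20.399 22.364
2 1.959 4.700 35.723
3 0.940 1.083 42.135
4 0.451 0.249 45.213
5 0.217 0.057 46.690
6 0.104 0.013 47.399
final: 47.399 0.245

Arc 1: start y=12.880, vy=12.140 → t=3.279, apex=20.399, x_land=22.364, impact vy=-19.996
  bounce: vy ← 0.48·19.996 = 9.598
Arc 2: start y=0.000, vy=9.598 → t=1.959, apex=4.700, x_land=35.723, impact vy=-9.598
  bounce: vy ← 0.48·9.598 = 4.607
Arc 3: start y=0.000, vy=4.607 → t=0.940, apex=1.083, x_land=42.135, impact vy=-4.607
  bounce: vy ← 0.48·4.607 = 2.211
Arc 4: start y=0.000, vy=2.211 → t=0.451, apex=0.249, x_land=45.213, impact vy=-2.211
  bounce: vy ← 0.48·2.211 = 1.061
Arc 5: start y=0.000, vy=1.061 → t=0.217, apex=0.057, x_land=46.690, impact vy=-1.061
  bounce: vy ← 0.48·1.061 = 0.509
Arc 6: start y=0.000, vy=0.509 → t=0.104, apex=0.013, x_land=47.399, impact vy=-0.509
  bounce: vy ← 0.48·0.509 = 0.245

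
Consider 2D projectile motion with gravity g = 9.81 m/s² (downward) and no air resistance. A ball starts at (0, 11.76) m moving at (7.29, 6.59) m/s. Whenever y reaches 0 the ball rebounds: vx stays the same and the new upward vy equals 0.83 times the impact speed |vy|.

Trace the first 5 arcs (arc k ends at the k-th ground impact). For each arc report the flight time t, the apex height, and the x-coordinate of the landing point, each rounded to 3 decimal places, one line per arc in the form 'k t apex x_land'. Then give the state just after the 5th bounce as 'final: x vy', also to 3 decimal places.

Arc 1: start y=11.760, vy=6.590 → t=2.360, apex=13.973, x_land=17.202, impact vy=-16.558
  bounce: vy ← 0.83·16.558 = 13.743
Arc 2: start y=0.000, vy=13.743 → t=2.802, apex=9.626, x_land=37.627, impact vy=-13.743
  bounce: vy ← 0.83·13.743 = 11.407
Arc 3: start y=0.000, vy=11.407 → t=2.326, apex=6.632, x_land=54.580, impact vy=-11.407
  bounce: vy ← 0.83·11.407 = 9.468
Arc 4: start y=0.000, vy=9.468 → t=1.930, apex=4.568, x_land=68.651, impact vy=-9.468
  bounce: vy ← 0.83·9.468 = 7.858
Arc 5: start y=0.000, vy=7.858 → t=1.602, apex=3.147, x_land=80.330, impact vy=-7.858
  bounce: vy ← 0.83·7.858 = 6.522

1 2.360 13.973 17.202
2 2.802 9.626 37.627
3 2.326 6.632 54.580
4 1.930 4.568 68.651
5 1.602 3.147 80.330
final: 80.330 6.522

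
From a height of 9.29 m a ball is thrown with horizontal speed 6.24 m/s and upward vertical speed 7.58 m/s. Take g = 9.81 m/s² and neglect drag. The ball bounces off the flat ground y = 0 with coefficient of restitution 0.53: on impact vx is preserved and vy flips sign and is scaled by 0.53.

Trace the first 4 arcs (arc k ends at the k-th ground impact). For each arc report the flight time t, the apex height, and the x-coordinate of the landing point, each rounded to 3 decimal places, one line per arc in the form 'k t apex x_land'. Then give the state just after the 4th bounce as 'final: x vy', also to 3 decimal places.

1 2.351 12.218 14.670
2 1.673 3.432 25.110
3 0.887 0.964 30.643
4 0.470 0.271 33.575
final: 33.575 1.222

Arc 1: start y=9.290, vy=7.580 → t=2.351, apex=12.218, x_land=14.670, impact vy=-15.483
  bounce: vy ← 0.53·15.483 = 8.206
Arc 2: start y=0.000, vy=8.206 → t=1.673, apex=3.432, x_land=25.110, impact vy=-8.206
  bounce: vy ← 0.53·8.206 = 4.349
Arc 3: start y=0.000, vy=4.349 → t=0.887, apex=0.964, x_land=30.643, impact vy=-4.349
  bounce: vy ← 0.53·4.349 = 2.305
Arc 4: start y=0.000, vy=2.305 → t=0.470, apex=0.271, x_land=33.575, impact vy=-2.305
  bounce: vy ← 0.53·2.305 = 1.222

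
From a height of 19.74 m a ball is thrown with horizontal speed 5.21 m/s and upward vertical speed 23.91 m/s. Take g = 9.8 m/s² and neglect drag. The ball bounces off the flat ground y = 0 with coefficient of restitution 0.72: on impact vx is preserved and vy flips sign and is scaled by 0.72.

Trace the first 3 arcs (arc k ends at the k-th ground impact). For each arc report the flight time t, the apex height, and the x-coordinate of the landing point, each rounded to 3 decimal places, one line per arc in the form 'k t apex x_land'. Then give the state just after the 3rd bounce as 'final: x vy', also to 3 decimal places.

Arc 1: start y=19.740, vy=23.910 → t=5.599, apex=48.908, x_land=29.171, impact vy=-30.961
  bounce: vy ← 0.72·30.961 = 22.292
Arc 2: start y=0.000, vy=22.292 → t=4.549, apex=25.354, x_land=52.874, impact vy=-22.292
  bounce: vy ← 0.72·22.292 = 16.050
Arc 3: start y=0.000, vy=16.050 → t=3.276, apex=13.143, x_land=69.939, impact vy=-16.050
  bounce: vy ← 0.72·16.050 = 11.556

1 5.599 48.908 29.171
2 4.549 25.354 52.874
3 3.276 13.143 69.939
final: 69.939 11.556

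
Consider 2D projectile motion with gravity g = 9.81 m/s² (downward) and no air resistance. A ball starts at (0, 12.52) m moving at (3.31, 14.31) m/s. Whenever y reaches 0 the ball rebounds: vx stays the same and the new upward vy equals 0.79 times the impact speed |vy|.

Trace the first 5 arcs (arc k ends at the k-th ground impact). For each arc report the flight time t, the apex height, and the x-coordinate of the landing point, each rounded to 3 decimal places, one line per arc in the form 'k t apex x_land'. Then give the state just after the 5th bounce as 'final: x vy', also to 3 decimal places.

1 3.622 22.957 11.989
2 3.418 14.328 23.303
3 2.700 8.942 32.242
4 2.133 5.581 39.303
5 1.685 3.483 44.881
final: 44.881 6.530

Arc 1: start y=12.520, vy=14.310 → t=3.622, apex=22.957, x_land=11.989, impact vy=-21.223
  bounce: vy ← 0.79·21.223 = 16.766
Arc 2: start y=0.000, vy=16.766 → t=3.418, apex=14.328, x_land=23.303, impact vy=-16.766
  bounce: vy ← 0.79·16.766 = 13.245
Arc 3: start y=0.000, vy=13.245 → t=2.700, apex=8.942, x_land=32.242, impact vy=-13.245
  bounce: vy ← 0.79·13.245 = 10.464
Arc 4: start y=0.000, vy=10.464 → t=2.133, apex=5.581, x_land=39.303, impact vy=-10.464
  bounce: vy ← 0.79·10.464 = 8.266
Arc 5: start y=0.000, vy=8.266 → t=1.685, apex=3.483, x_land=44.881, impact vy=-8.266
  bounce: vy ← 0.79·8.266 = 6.530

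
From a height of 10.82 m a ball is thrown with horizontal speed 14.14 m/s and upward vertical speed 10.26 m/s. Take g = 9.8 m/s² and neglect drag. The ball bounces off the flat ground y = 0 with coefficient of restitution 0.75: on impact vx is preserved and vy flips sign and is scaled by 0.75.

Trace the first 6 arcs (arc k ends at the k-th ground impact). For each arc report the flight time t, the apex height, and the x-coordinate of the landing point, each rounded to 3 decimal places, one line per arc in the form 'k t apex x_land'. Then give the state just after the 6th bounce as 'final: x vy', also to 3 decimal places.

1 2.865 16.191 40.507
2 2.727 9.107 79.061
3 2.045 5.123 107.977
4 1.534 2.882 129.664
5 1.150 1.621 145.930
6 0.863 0.912 158.129
final: 158.129 3.171

Arc 1: start y=10.820, vy=10.260 → t=2.865, apex=16.191, x_land=40.507, impact vy=-17.814
  bounce: vy ← 0.75·17.814 = 13.361
Arc 2: start y=0.000, vy=13.361 → t=2.727, apex=9.107, x_land=79.061, impact vy=-13.361
  bounce: vy ← 0.75·13.361 = 10.020
Arc 3: start y=0.000, vy=10.020 → t=2.045, apex=5.123, x_land=107.977, impact vy=-10.020
  bounce: vy ← 0.75·10.020 = 7.515
Arc 4: start y=0.000, vy=7.515 → t=1.534, apex=2.882, x_land=129.664, impact vy=-7.515
  bounce: vy ← 0.75·7.515 = 5.636
Arc 5: start y=0.000, vy=5.636 → t=1.150, apex=1.621, x_land=145.930, impact vy=-5.636
  bounce: vy ← 0.75·5.636 = 4.227
Arc 6: start y=0.000, vy=4.227 → t=0.863, apex=0.912, x_land=158.129, impact vy=-4.227
  bounce: vy ← 0.75·4.227 = 3.171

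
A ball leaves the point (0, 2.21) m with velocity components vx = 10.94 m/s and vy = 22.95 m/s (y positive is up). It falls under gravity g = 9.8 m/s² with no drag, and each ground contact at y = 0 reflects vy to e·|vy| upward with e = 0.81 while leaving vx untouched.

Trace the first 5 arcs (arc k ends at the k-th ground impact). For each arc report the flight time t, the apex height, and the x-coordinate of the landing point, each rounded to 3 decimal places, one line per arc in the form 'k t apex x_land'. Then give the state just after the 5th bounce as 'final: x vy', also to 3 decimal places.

1 4.778 29.083 52.272
2 3.947 19.081 95.449
3 3.197 12.519 130.422
4 2.589 8.214 158.750
5 2.097 5.389 181.696
final: 181.696 8.325

Arc 1: start y=2.210, vy=22.950 → t=4.778, apex=29.083, x_land=52.272, impact vy=-23.875
  bounce: vy ← 0.81·23.875 = 19.339
Arc 2: start y=0.000, vy=19.339 → t=3.947, apex=19.081, x_land=95.449, impact vy=-19.339
  bounce: vy ← 0.81·19.339 = 15.664
Arc 3: start y=0.000, vy=15.664 → t=3.197, apex=12.519, x_land=130.422, impact vy=-15.664
  bounce: vy ← 0.81·15.664 = 12.688
Arc 4: start y=0.000, vy=12.688 → t=2.589, apex=8.214, x_land=158.750, impact vy=-12.688
  bounce: vy ← 0.81·12.688 = 10.277
Arc 5: start y=0.000, vy=10.277 → t=2.097, apex=5.389, x_land=181.696, impact vy=-10.277
  bounce: vy ← 0.81·10.277 = 8.325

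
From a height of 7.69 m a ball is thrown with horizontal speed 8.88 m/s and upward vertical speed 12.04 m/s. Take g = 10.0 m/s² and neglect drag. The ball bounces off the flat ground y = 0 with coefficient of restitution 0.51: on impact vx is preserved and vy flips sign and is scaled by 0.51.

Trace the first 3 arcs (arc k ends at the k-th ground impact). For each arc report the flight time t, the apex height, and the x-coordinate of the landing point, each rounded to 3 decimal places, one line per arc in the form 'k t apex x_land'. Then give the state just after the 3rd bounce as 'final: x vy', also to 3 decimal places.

1 2.932 14.938 26.040
2 1.763 3.885 41.696
3 0.899 1.011 49.681
final: 49.681 2.293

Arc 1: start y=7.690, vy=12.040 → t=2.932, apex=14.938, x_land=26.040, impact vy=-17.285
  bounce: vy ← 0.51·17.285 = 8.815
Arc 2: start y=0.000, vy=8.815 → t=1.763, apex=3.885, x_land=41.696, impact vy=-8.815
  bounce: vy ← 0.51·8.815 = 4.496
Arc 3: start y=0.000, vy=4.496 → t=0.899, apex=1.011, x_land=49.681, impact vy=-4.496
  bounce: vy ← 0.51·4.496 = 2.293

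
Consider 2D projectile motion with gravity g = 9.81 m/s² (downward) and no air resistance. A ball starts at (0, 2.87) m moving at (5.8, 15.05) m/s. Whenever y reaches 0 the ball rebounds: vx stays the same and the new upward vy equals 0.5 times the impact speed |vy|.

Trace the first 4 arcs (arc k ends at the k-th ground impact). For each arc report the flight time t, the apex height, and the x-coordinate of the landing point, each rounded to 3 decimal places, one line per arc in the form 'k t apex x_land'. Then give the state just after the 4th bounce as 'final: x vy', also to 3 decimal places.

Arc 1: start y=2.870, vy=15.050 → t=3.248, apex=14.414, x_land=18.841, impact vy=-16.817
  bounce: vy ← 0.5·16.817 = 8.409
Arc 2: start y=0.000, vy=8.409 → t=1.714, apex=3.604, x_land=28.784, impact vy=-8.409
  bounce: vy ← 0.5·8.409 = 4.204
Arc 3: start y=0.000, vy=4.204 → t=0.857, apex=0.901, x_land=33.755, impact vy=-4.204
  bounce: vy ← 0.5·4.204 = 2.102
Arc 4: start y=0.000, vy=2.102 → t=0.429, apex=0.225, x_land=36.241, impact vy=-2.102
  bounce: vy ← 0.5·2.102 = 1.051

1 3.248 14.414 18.841
2 1.714 3.604 28.784
3 0.857 0.901 33.755
4 0.429 0.225 36.241
final: 36.241 1.051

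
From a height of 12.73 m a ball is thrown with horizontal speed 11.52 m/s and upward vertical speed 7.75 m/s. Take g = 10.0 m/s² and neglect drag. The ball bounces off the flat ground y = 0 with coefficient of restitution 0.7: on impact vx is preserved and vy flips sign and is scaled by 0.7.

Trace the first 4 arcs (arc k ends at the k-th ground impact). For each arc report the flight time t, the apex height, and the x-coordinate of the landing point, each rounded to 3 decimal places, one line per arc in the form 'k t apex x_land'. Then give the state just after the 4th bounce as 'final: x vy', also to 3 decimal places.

Arc 1: start y=12.730, vy=7.750 → t=2.549, apex=15.733, x_land=29.363, impact vy=-17.739
  bounce: vy ← 0.7·17.739 = 12.417
Arc 2: start y=0.000, vy=12.417 → t=2.483, apex=7.709, x_land=57.972, impact vy=-12.417
  bounce: vy ← 0.7·12.417 = 8.692
Arc 3: start y=0.000, vy=8.692 → t=1.738, apex=3.778, x_land=77.998, impact vy=-8.692
  bounce: vy ← 0.7·8.692 = 6.084
Arc 4: start y=0.000, vy=6.084 → t=1.217, apex=1.851, x_land=92.017, impact vy=-6.084
  bounce: vy ← 0.7·6.084 = 4.259

1 2.549 15.733 29.363
2 2.483 7.709 57.972
3 1.738 3.778 77.998
4 1.217 1.851 92.017
final: 92.017 4.259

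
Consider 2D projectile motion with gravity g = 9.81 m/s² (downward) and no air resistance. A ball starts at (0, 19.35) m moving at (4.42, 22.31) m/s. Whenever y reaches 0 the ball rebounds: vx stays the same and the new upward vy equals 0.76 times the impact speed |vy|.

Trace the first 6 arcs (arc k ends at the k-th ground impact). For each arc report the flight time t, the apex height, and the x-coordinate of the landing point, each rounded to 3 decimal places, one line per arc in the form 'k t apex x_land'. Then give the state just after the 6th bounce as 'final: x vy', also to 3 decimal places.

1 5.294 44.719 23.398
2 4.590 25.830 43.684
3 3.488 14.919 59.101
4 2.651 8.617 70.818
5 2.015 4.977 79.723
6 1.531 2.875 86.491
final: 86.491 5.708

Arc 1: start y=19.350, vy=22.310 → t=5.294, apex=44.719, x_land=23.398, impact vy=-29.621
  bounce: vy ← 0.76·29.621 = 22.512
Arc 2: start y=0.000, vy=22.512 → t=4.590, apex=25.830, x_land=43.684, impact vy=-22.512
  bounce: vy ← 0.76·22.512 = 17.109
Arc 3: start y=0.000, vy=17.109 → t=3.488, apex=14.919, x_land=59.101, impact vy=-17.109
  bounce: vy ← 0.76·17.109 = 13.003
Arc 4: start y=0.000, vy=13.003 → t=2.651, apex=8.617, x_land=70.818, impact vy=-13.003
  bounce: vy ← 0.76·13.003 = 9.882
Arc 5: start y=0.000, vy=9.882 → t=2.015, apex=4.977, x_land=79.723, impact vy=-9.882
  bounce: vy ← 0.76·9.882 = 7.510
Arc 6: start y=0.000, vy=7.510 → t=1.531, apex=2.875, x_land=86.491, impact vy=-7.510
  bounce: vy ← 0.76·7.510 = 5.708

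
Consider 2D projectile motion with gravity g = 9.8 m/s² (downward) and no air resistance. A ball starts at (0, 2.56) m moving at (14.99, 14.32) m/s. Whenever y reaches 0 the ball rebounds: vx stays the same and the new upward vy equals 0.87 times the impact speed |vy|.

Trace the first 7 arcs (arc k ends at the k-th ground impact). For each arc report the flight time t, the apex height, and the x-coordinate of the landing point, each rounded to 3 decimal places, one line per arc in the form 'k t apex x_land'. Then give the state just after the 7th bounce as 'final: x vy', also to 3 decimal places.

1 3.091 13.022 46.341
2 2.837 9.857 88.861
3 2.468 7.460 125.854
4 2.147 5.647 158.038
5 1.868 4.274 186.038
6 1.625 3.235 210.397
7 1.414 2.449 231.591
final: 231.591 6.027

Arc 1: start y=2.560, vy=14.320 → t=3.091, apex=13.022, x_land=46.341, impact vy=-15.976
  bounce: vy ← 0.87·15.976 = 13.899
Arc 2: start y=0.000, vy=13.899 → t=2.837, apex=9.857, x_land=88.861, impact vy=-13.899
  bounce: vy ← 0.87·13.899 = 12.092
Arc 3: start y=0.000, vy=12.092 → t=2.468, apex=7.460, x_land=125.854, impact vy=-12.092
  bounce: vy ← 0.87·12.092 = 10.520
Arc 4: start y=0.000, vy=10.520 → t=2.147, apex=5.647, x_land=158.038, impact vy=-10.520
  bounce: vy ← 0.87·10.520 = 9.153
Arc 5: start y=0.000, vy=9.153 → t=1.868, apex=4.274, x_land=186.038, impact vy=-9.153
  bounce: vy ← 0.87·9.153 = 7.963
Arc 6: start y=0.000, vy=7.963 → t=1.625, apex=3.235, x_land=210.397, impact vy=-7.963
  bounce: vy ← 0.87·7.963 = 6.928
Arc 7: start y=0.000, vy=6.928 → t=1.414, apex=2.449, x_land=231.591, impact vy=-6.928
  bounce: vy ← 0.87·6.928 = 6.027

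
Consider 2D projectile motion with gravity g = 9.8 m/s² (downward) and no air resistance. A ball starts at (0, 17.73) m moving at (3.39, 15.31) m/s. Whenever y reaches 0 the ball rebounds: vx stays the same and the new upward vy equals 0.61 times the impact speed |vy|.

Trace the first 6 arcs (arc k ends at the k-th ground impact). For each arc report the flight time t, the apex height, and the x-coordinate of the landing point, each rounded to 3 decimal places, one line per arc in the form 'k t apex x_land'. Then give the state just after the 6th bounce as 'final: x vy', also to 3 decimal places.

Arc 1: start y=17.730, vy=15.310 → t=4.024, apex=29.689, x_land=13.640, impact vy=-24.123
  bounce: vy ← 0.61·24.123 = 14.715
Arc 2: start y=0.000, vy=14.715 → t=3.003, apex=11.047, x_land=23.821, impact vy=-14.715
  bounce: vy ← 0.61·14.715 = 8.976
Arc 3: start y=0.000, vy=8.976 → t=1.832, apex=4.111, x_land=30.031, impact vy=-8.976
  bounce: vy ← 0.61·8.976 = 5.475
Arc 4: start y=0.000, vy=5.475 → t=1.117, apex=1.530, x_land=33.819, impact vy=-5.475
  bounce: vy ← 0.61·5.475 = 3.340
Arc 5: start y=0.000, vy=3.340 → t=0.682, apex=0.569, x_land=36.130, impact vy=-3.340
  bounce: vy ← 0.61·3.340 = 2.037
Arc 6: start y=0.000, vy=2.037 → t=0.416, apex=0.212, x_land=37.539, impact vy=-2.037
  bounce: vy ← 0.61·2.037 = 1.243

1 4.024 29.689 13.640
2 3.003 11.047 23.821
3 1.832 4.111 30.031
4 1.117 1.530 33.819
5 0.682 0.569 36.130
6 0.416 0.212 37.539
final: 37.539 1.243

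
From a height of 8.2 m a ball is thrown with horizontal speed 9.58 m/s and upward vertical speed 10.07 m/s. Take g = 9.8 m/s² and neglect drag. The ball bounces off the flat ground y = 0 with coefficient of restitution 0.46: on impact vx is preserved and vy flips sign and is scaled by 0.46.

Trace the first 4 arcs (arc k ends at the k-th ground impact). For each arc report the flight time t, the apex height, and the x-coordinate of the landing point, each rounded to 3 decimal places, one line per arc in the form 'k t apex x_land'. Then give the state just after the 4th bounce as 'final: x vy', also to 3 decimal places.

1 2.680 13.374 25.671
2 1.520 2.830 40.231
3 0.699 0.599 46.929
4 0.322 0.127 50.010
final: 50.010 0.725

Arc 1: start y=8.200, vy=10.070 → t=2.680, apex=13.374, x_land=25.671, impact vy=-16.190
  bounce: vy ← 0.46·16.190 = 7.448
Arc 2: start y=0.000, vy=7.448 → t=1.520, apex=2.830, x_land=40.231, impact vy=-7.448
  bounce: vy ← 0.46·7.448 = 3.426
Arc 3: start y=0.000, vy=3.426 → t=0.699, apex=0.599, x_land=46.929, impact vy=-3.426
  bounce: vy ← 0.46·3.426 = 1.576
Arc 4: start y=0.000, vy=1.576 → t=0.322, apex=0.127, x_land=50.010, impact vy=-1.576
  bounce: vy ← 0.46·1.576 = 0.725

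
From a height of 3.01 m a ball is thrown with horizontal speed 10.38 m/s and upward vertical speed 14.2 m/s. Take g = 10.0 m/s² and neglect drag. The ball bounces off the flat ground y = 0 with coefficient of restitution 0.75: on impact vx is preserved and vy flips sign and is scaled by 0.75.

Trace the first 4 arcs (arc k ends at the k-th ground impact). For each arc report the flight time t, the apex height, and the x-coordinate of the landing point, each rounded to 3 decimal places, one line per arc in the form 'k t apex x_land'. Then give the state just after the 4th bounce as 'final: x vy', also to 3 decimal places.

Arc 1: start y=3.010, vy=14.200 → t=3.038, apex=13.092, x_land=31.536, impact vy=-16.181
  bounce: vy ← 0.75·16.181 = 12.136
Arc 2: start y=0.000, vy=12.136 → t=2.427, apex=7.364, x_land=56.731, impact vy=-12.136
  bounce: vy ← 0.75·12.136 = 9.102
Arc 3: start y=0.000, vy=9.102 → t=1.820, apex=4.142, x_land=75.626, impact vy=-9.102
  bounce: vy ← 0.75·9.102 = 6.827
Arc 4: start y=0.000, vy=6.827 → t=1.365, apex=2.330, x_land=89.798, impact vy=-6.827
  bounce: vy ← 0.75·6.827 = 5.120

1 3.038 13.092 31.536
2 2.427 7.364 56.731
3 1.820 4.142 75.626
4 1.365 2.330 89.798
final: 89.798 5.120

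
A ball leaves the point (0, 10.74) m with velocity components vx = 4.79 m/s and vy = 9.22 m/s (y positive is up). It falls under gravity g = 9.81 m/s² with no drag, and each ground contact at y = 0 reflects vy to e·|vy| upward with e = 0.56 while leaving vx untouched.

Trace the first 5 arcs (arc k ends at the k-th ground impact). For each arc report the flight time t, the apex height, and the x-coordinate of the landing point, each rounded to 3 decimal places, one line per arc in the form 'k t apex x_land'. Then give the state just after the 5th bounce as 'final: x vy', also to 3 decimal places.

Arc 1: start y=10.740, vy=9.220 → t=2.693, apex=15.073, x_land=12.899, impact vy=-17.197
  bounce: vy ← 0.56·17.197 = 9.630
Arc 2: start y=0.000, vy=9.630 → t=1.963, apex=4.727, x_land=22.303, impact vy=-9.630
  bounce: vy ← 0.56·9.630 = 5.393
Arc 3: start y=0.000, vy=5.393 → t=1.099, apex=1.482, x_land=27.570, impact vy=-5.393
  bounce: vy ← 0.56·5.393 = 3.020
Arc 4: start y=0.000, vy=3.020 → t=0.616, apex=0.465, x_land=30.519, impact vy=-3.020
  bounce: vy ← 0.56·3.020 = 1.691
Arc 5: start y=0.000, vy=1.691 → t=0.345, apex=0.146, x_land=32.170, impact vy=-1.691
  bounce: vy ← 0.56·1.691 = 0.947

1 2.693 15.073 12.899
2 1.963 4.727 22.303
3 1.099 1.482 27.570
4 0.616 0.465 30.519
5 0.345 0.146 32.170
final: 32.170 0.947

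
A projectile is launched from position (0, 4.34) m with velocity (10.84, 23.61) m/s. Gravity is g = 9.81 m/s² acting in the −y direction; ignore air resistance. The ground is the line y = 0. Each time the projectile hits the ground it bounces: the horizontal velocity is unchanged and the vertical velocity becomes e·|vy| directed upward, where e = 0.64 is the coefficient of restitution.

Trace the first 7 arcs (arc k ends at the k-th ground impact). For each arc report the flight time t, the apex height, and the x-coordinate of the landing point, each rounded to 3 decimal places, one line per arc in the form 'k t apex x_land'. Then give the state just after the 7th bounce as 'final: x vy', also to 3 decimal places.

1 4.991 32.751 54.100
2 3.308 13.415 89.953
3 2.117 5.495 112.900
4 1.355 2.251 127.586
5 0.867 0.922 136.984
6 0.555 0.378 143.000
7 0.355 0.155 146.849
final: 146.849 1.115

Arc 1: start y=4.340, vy=23.610 → t=4.991, apex=32.751, x_land=54.100, impact vy=-25.349
  bounce: vy ← 0.64·25.349 = 16.224
Arc 2: start y=0.000, vy=16.224 → t=3.308, apex=13.415, x_land=89.953, impact vy=-16.224
  bounce: vy ← 0.64·16.224 = 10.383
Arc 3: start y=0.000, vy=10.383 → t=2.117, apex=5.495, x_land=112.900, impact vy=-10.383
  bounce: vy ← 0.64·10.383 = 6.645
Arc 4: start y=0.000, vy=6.645 → t=1.355, apex=2.251, x_land=127.586, impact vy=-6.645
  bounce: vy ← 0.64·6.645 = 4.253
Arc 5: start y=0.000, vy=4.253 → t=0.867, apex=0.922, x_land=136.984, impact vy=-4.253
  bounce: vy ← 0.64·4.253 = 2.722
Arc 6: start y=0.000, vy=2.722 → t=0.555, apex=0.378, x_land=143.000, impact vy=-2.722
  bounce: vy ← 0.64·2.722 = 1.742
Arc 7: start y=0.000, vy=1.742 → t=0.355, apex=0.155, x_land=146.849, impact vy=-1.742
  bounce: vy ← 0.64·1.742 = 1.115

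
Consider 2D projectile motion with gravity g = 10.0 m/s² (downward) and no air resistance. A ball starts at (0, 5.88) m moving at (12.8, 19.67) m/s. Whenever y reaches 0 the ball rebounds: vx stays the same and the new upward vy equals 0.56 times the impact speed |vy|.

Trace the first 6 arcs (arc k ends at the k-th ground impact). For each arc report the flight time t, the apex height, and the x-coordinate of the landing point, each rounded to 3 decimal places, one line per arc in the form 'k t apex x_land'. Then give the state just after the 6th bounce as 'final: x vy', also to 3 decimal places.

Arc 1: start y=5.880, vy=19.670 → t=4.213, apex=25.225, x_land=53.928, impact vy=-22.461
  bounce: vy ← 0.56·22.461 = 12.578
Arc 2: start y=0.000, vy=12.578 → t=2.516, apex=7.911, x_land=86.129, impact vy=-12.578
  bounce: vy ← 0.56·12.578 = 7.044
Arc 3: start y=0.000, vy=7.044 → t=1.409, apex=2.481, x_land=104.161, impact vy=-7.044
  bounce: vy ← 0.56·7.044 = 3.945
Arc 4: start y=0.000, vy=3.945 → t=0.789, apex=0.778, x_land=114.259, impact vy=-3.945
  bounce: vy ← 0.56·3.945 = 2.209
Arc 5: start y=0.000, vy=2.209 → t=0.442, apex=0.244, x_land=119.914, impact vy=-2.209
  bounce: vy ← 0.56·2.209 = 1.237
Arc 6: start y=0.000, vy=1.237 → t=0.247, apex=0.077, x_land=123.081, impact vy=-1.237
  bounce: vy ← 0.56·1.237 = 0.693

1 4.213 25.225 53.928
2 2.516 7.911 86.129
3 1.409 2.481 104.161
4 0.789 0.778 114.259
5 0.442 0.244 119.914
6 0.247 0.077 123.081
final: 123.081 0.693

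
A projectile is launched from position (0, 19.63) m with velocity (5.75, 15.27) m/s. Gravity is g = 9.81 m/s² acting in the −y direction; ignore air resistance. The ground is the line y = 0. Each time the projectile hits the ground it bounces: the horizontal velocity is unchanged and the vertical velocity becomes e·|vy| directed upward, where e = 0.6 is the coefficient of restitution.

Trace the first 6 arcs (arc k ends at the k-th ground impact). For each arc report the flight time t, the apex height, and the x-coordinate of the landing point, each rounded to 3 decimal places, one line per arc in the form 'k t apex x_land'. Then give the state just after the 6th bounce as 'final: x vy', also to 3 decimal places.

1 4.091 31.514 23.525
2 3.042 11.345 41.015
3 1.825 4.084 51.509
4 1.095 1.470 57.805
5 0.657 0.529 61.583
6 0.394 0.191 63.850
final: 63.850 1.160

Arc 1: start y=19.630, vy=15.270 → t=4.091, apex=31.514, x_land=23.525, impact vy=-24.866
  bounce: vy ← 0.6·24.866 = 14.920
Arc 2: start y=0.000, vy=14.920 → t=3.042, apex=11.345, x_land=41.015, impact vy=-14.920
  bounce: vy ← 0.6·14.920 = 8.952
Arc 3: start y=0.000, vy=8.952 → t=1.825, apex=4.084, x_land=51.509, impact vy=-8.952
  bounce: vy ← 0.6·8.952 = 5.371
Arc 4: start y=0.000, vy=5.371 → t=1.095, apex=1.470, x_land=57.805, impact vy=-5.371
  bounce: vy ← 0.6·5.371 = 3.223
Arc 5: start y=0.000, vy=3.223 → t=0.657, apex=0.529, x_land=61.583, impact vy=-3.223
  bounce: vy ← 0.6·3.223 = 1.934
Arc 6: start y=0.000, vy=1.934 → t=0.394, apex=0.191, x_land=63.850, impact vy=-1.934
  bounce: vy ← 0.6·1.934 = 1.160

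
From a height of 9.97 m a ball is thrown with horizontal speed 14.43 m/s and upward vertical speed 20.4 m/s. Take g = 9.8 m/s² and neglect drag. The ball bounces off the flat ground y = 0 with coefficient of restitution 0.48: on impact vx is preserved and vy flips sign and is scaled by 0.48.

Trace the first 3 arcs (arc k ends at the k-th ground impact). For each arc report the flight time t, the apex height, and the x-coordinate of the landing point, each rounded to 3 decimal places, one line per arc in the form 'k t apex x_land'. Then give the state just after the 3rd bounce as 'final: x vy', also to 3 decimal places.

1 4.605 31.203 66.452
2 2.423 7.189 101.409
3 1.163 1.656 118.188
final: 118.188 2.735

Arc 1: start y=9.970, vy=20.400 → t=4.605, apex=31.203, x_land=66.452, impact vy=-24.730
  bounce: vy ← 0.48·24.730 = 11.870
Arc 2: start y=0.000, vy=11.870 → t=2.423, apex=7.189, x_land=101.409, impact vy=-11.870
  bounce: vy ← 0.48·11.870 = 5.698
Arc 3: start y=0.000, vy=5.698 → t=1.163, apex=1.656, x_land=118.188, impact vy=-5.698
  bounce: vy ← 0.48·5.698 = 2.735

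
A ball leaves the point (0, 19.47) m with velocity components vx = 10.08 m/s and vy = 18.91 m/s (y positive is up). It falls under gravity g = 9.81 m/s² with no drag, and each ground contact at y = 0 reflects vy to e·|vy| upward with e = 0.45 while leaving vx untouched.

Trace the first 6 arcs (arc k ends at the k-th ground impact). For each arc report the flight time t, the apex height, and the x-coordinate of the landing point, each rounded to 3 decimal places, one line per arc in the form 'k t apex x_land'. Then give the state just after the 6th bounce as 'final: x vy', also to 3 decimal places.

1 4.700 37.696 47.374
2 2.495 7.633 72.524
3 1.123 1.546 83.841
4 0.505 0.313 88.934
5 0.227 0.063 91.226
6 0.102 0.013 92.257
final: 92.257 0.226

Arc 1: start y=19.470, vy=18.910 → t=4.700, apex=37.696, x_land=47.374, impact vy=-27.195
  bounce: vy ← 0.45·27.195 = 12.238
Arc 2: start y=0.000, vy=12.238 → t=2.495, apex=7.633, x_land=72.524, impact vy=-12.238
  bounce: vy ← 0.45·12.238 = 5.507
Arc 3: start y=0.000, vy=5.507 → t=1.123, apex=1.546, x_land=83.841, impact vy=-5.507
  bounce: vy ← 0.45·5.507 = 2.478
Arc 4: start y=0.000, vy=2.478 → t=0.505, apex=0.313, x_land=88.934, impact vy=-2.478
  bounce: vy ← 0.45·2.478 = 1.115
Arc 5: start y=0.000, vy=1.115 → t=0.227, apex=0.063, x_land=91.226, impact vy=-1.115
  bounce: vy ← 0.45·1.115 = 0.502
Arc 6: start y=0.000, vy=0.502 → t=0.102, apex=0.013, x_land=92.257, impact vy=-0.502
  bounce: vy ← 0.45·0.502 = 0.226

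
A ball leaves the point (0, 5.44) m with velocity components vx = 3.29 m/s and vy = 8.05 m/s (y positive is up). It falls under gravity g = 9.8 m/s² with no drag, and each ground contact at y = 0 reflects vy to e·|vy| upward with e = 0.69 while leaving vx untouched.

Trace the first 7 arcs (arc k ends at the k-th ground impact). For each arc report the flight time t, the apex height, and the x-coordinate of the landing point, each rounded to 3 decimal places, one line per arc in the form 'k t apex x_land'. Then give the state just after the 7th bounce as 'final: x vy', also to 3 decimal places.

1 2.157 8.746 7.098
2 1.844 4.164 13.164
3 1.272 1.983 17.349
4 0.878 0.944 20.237
5 0.606 0.449 22.230
6 0.418 0.214 23.605
7 0.288 0.102 24.553
final: 24.553 0.975

Arc 1: start y=5.440, vy=8.050 → t=2.157, apex=8.746, x_land=7.098, impact vy=-13.093
  bounce: vy ← 0.69·13.093 = 9.034
Arc 2: start y=0.000, vy=9.034 → t=1.844, apex=4.164, x_land=13.164, impact vy=-9.034
  bounce: vy ← 0.69·9.034 = 6.234
Arc 3: start y=0.000, vy=6.234 → t=1.272, apex=1.983, x_land=17.349, impact vy=-6.234
  bounce: vy ← 0.69·6.234 = 4.301
Arc 4: start y=0.000, vy=4.301 → t=0.878, apex=0.944, x_land=20.237, impact vy=-4.301
  bounce: vy ← 0.69·4.301 = 2.968
Arc 5: start y=0.000, vy=2.968 → t=0.606, apex=0.449, x_land=22.230, impact vy=-2.968
  bounce: vy ← 0.69·2.968 = 2.048
Arc 6: start y=0.000, vy=2.048 → t=0.418, apex=0.214, x_land=23.605, impact vy=-2.048
  bounce: vy ← 0.69·2.048 = 1.413
Arc 7: start y=0.000, vy=1.413 → t=0.288, apex=0.102, x_land=24.553, impact vy=-1.413
  bounce: vy ← 0.69·1.413 = 0.975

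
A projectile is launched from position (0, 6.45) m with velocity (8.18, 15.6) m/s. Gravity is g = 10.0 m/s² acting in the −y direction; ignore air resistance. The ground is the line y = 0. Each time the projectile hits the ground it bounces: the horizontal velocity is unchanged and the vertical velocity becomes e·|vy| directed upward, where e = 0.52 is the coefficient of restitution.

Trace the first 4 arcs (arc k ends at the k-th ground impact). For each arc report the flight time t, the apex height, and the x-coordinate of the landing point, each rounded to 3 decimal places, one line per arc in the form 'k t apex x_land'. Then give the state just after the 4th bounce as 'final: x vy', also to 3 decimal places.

Arc 1: start y=6.450, vy=15.600 → t=3.490, apex=18.618, x_land=28.545, impact vy=-19.297
  bounce: vy ← 0.52·19.297 = 10.034
Arc 2: start y=0.000, vy=10.034 → t=2.007, apex=5.034, x_land=44.961, impact vy=-10.034
  bounce: vy ← 0.52·10.034 = 5.218
Arc 3: start y=0.000, vy=5.218 → t=1.044, apex=1.361, x_land=53.498, impact vy=-5.218
  bounce: vy ← 0.52·5.218 = 2.713
Arc 4: start y=0.000, vy=2.713 → t=0.543, apex=0.368, x_land=57.937, impact vy=-2.713
  bounce: vy ← 0.52·2.713 = 1.411

1 3.490 18.618 28.545
2 2.007 5.034 44.961
3 1.044 1.361 53.498
4 0.543 0.368 57.937
final: 57.937 1.411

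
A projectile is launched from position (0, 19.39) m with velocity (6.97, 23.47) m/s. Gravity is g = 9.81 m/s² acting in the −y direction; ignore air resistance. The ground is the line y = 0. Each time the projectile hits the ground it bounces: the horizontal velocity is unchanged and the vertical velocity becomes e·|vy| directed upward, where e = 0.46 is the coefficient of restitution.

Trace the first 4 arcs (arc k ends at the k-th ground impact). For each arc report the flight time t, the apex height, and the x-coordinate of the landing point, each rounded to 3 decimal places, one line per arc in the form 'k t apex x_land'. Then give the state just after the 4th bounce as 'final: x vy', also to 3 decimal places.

Arc 1: start y=19.390, vy=23.470 → t=5.503, apex=47.465, x_land=38.358, impact vy=-30.517
  bounce: vy ← 0.46·30.517 = 14.038
Arc 2: start y=0.000, vy=14.038 → t=2.862, apex=10.044, x_land=58.305, impact vy=-14.038
  bounce: vy ← 0.46·14.038 = 6.457
Arc 3: start y=0.000, vy=6.457 → t=1.316, apex=2.125, x_land=67.481, impact vy=-6.457
  bounce: vy ← 0.46·6.457 = 2.970
Arc 4: start y=0.000, vy=2.970 → t=0.606, apex=0.450, x_land=71.702, impact vy=-2.970
  bounce: vy ← 0.46·2.970 = 1.366

1 5.503 47.465 38.358
2 2.862 10.044 58.305
3 1.316 2.125 67.481
4 0.606 0.450 71.702
final: 71.702 1.366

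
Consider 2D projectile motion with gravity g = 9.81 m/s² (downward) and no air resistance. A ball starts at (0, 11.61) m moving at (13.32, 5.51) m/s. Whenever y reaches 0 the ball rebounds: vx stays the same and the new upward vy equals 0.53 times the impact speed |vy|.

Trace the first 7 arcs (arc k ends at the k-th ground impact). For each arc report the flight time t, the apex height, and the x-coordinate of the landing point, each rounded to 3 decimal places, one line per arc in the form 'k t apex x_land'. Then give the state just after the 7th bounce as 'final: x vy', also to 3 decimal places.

Arc 1: start y=11.610, vy=5.510 → t=2.199, apex=13.157, x_land=29.297, impact vy=-16.067
  bounce: vy ← 0.53·16.067 = 8.516
Arc 2: start y=0.000, vy=8.516 → t=1.736, apex=3.696, x_land=52.422, impact vy=-8.516
  bounce: vy ← 0.53·8.516 = 4.513
Arc 3: start y=0.000, vy=4.513 → t=0.920, apex=1.038, x_land=64.678, impact vy=-4.513
  bounce: vy ← 0.53·4.513 = 2.392
Arc 4: start y=0.000, vy=2.392 → t=0.488, apex=0.292, x_land=71.174, impact vy=-2.392
  bounce: vy ← 0.53·2.392 = 1.268
Arc 5: start y=0.000, vy=1.268 → t=0.258, apex=0.082, x_land=74.616, impact vy=-1.268
  bounce: vy ← 0.53·1.268 = 0.672
Arc 6: start y=0.000, vy=0.672 → t=0.137, apex=0.023, x_land=76.441, impact vy=-0.672
  bounce: vy ← 0.53·0.672 = 0.356
Arc 7: start y=0.000, vy=0.356 → t=0.073, apex=0.006, x_land=77.408, impact vy=-0.356
  bounce: vy ← 0.53·0.356 = 0.189

1 2.199 13.157 29.297
2 1.736 3.696 52.422
3 0.920 1.038 64.678
4 0.488 0.292 71.174
5 0.258 0.082 74.616
6 0.137 0.023 76.441
7 0.073 0.006 77.408
final: 77.408 0.189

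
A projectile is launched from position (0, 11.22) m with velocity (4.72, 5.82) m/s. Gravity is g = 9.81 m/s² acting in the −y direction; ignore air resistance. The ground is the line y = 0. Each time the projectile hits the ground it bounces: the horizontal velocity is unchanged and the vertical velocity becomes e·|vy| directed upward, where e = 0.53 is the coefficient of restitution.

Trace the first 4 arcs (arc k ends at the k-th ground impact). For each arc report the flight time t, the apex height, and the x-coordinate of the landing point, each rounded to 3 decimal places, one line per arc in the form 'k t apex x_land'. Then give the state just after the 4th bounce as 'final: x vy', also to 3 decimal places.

1 2.218 12.946 10.469
2 1.722 3.637 18.597
3 0.913 1.022 22.905
4 0.484 0.287 25.188
final: 25.188 1.258

Arc 1: start y=11.220, vy=5.820 → t=2.218, apex=12.946, x_land=10.469, impact vy=-15.938
  bounce: vy ← 0.53·15.938 = 8.447
Arc 2: start y=0.000, vy=8.447 → t=1.722, apex=3.637, x_land=18.597, impact vy=-8.447
  bounce: vy ← 0.53·8.447 = 4.477
Arc 3: start y=0.000, vy=4.477 → t=0.913, apex=1.022, x_land=22.905, impact vy=-4.477
  bounce: vy ← 0.53·4.477 = 2.373
Arc 4: start y=0.000, vy=2.373 → t=0.484, apex=0.287, x_land=25.188, impact vy=-2.373
  bounce: vy ← 0.53·2.373 = 1.258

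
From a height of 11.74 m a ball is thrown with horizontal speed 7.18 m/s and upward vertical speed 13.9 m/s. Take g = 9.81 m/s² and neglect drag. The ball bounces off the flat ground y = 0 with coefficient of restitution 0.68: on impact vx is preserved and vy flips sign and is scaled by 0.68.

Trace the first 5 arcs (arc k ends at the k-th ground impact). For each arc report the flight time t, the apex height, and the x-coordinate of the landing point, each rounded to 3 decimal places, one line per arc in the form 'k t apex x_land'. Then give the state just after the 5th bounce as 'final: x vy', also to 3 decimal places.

1 3.515 21.588 25.236
2 2.853 9.982 45.722
3 1.940 4.616 59.652
4 1.319 2.134 69.124
5 0.897 0.987 75.566
final: 75.566 2.992

Arc 1: start y=11.740, vy=13.900 → t=3.515, apex=21.588, x_land=25.236, impact vy=-20.580
  bounce: vy ← 0.68·20.580 = 13.995
Arc 2: start y=0.000, vy=13.995 → t=2.853, apex=9.982, x_land=45.722, impact vy=-13.995
  bounce: vy ← 0.68·13.995 = 9.516
Arc 3: start y=0.000, vy=9.516 → t=1.940, apex=4.616, x_land=59.652, impact vy=-9.516
  bounce: vy ← 0.68·9.516 = 6.471
Arc 4: start y=0.000, vy=6.471 → t=1.319, apex=2.134, x_land=69.124, impact vy=-6.471
  bounce: vy ← 0.68·6.471 = 4.400
Arc 5: start y=0.000, vy=4.400 → t=0.897, apex=0.987, x_land=75.566, impact vy=-4.400
  bounce: vy ← 0.68·4.400 = 2.992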